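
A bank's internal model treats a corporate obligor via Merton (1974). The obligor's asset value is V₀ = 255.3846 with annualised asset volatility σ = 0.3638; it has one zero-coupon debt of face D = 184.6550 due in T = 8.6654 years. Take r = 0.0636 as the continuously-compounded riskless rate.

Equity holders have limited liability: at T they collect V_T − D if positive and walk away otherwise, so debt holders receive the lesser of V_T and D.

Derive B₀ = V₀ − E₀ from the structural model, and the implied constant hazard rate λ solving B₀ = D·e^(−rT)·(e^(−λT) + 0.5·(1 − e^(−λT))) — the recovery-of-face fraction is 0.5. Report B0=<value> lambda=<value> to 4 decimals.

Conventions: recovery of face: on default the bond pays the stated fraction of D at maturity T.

Work the structural quantities from V₀ = 255.3846 against face 184.6550:
d₁ = [ln(V₀/D) + (r + σ²/2)T] / (σ√T)
   = [ln(255.3846/184.6550) + (0.0636 + 0.5·0.3638²)·8.6654] / (0.3638·√8.6654)
   = [0.324281 + 1.124554] / 1.070920 = 1.352889
d₂ = d₁ − σ√T = 1.352889 − 1.070920 = 0.281969
N(d₁) = 0.911954,  N(d₂) = 0.611016,  e^(−rT) = 0.576304
E₀ = V₀·N(d₁) − D·e^(−rT)·N(d₂)
   = 255.3846·0.911954 − 184.6550·0.576304·0.611016 = 167.876304
B₀ = V₀ − E₀ = 255.3846 − 167.876304 = 87.508296
e^(−λT) = (B₀·e^(rT)/D − 0.5)/(1 − 0.5) = (87.5083·1.735194/184.6550 − 0.5)/0.5 = 0.64462278
λ = −ln(0.64462278)/8.6654 = 0.050672

B0=87.5083 lambda=0.0507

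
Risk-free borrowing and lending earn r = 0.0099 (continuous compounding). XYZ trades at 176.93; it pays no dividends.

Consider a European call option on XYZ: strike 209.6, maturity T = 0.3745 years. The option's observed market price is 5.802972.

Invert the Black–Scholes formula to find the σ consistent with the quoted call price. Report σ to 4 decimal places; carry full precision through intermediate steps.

At σ = 0.3682 the Black–Scholes value reproduces the quote:
σ√T = 0.3682·√0.3745 = 0.225325
d₁ = (ln(S/K) + (r+σ²/2)T) / (σ√T) = (ln(176.93/209.6) + (0.0099+0.3682²/2)·0.3745) / 0.225325 = (-0.169447 + 0.029093) / 0.225325 = -0.622893
d₂ = d₁ − σ√T = -0.622893 − 0.225325 = -0.848218
e^{−rT} = 0.996299
N(d₁) = 0.266677,  N(d₂) = 0.198158
V = S·N(d₁) − K·e^{−rT}·N(d₂) = 47.183224 − 41.380251 = 5.802972 (matching the quote); vega is positive throughout, so no other σ reproduces this price

sigma = 0.3682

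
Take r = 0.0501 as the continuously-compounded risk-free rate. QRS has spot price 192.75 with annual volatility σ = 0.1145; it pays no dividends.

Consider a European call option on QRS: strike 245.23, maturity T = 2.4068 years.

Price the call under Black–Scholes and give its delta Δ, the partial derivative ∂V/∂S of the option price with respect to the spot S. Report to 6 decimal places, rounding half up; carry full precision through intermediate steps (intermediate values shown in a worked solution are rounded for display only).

price = 5.390434
Δ = 0.278273

σ√T = 0.1145·√2.4068 = 0.177634
d₁ = (ln(S/K) + (r+σ²/2)T) / (σ√T) = (ln(192.75/245.23) + (0.0501+0.1145²/2)·2.4068) / 0.177634 = (-0.240803 + 0.136358) / 0.177634 = -0.587979
d₂ = d₁ − σ√T = -0.587979 − 0.177634 = -0.765613
e^{−rT} = 0.886406
N(d₁) = 0.278273,  N(d₂) = 0.221953
Call price V = S·N(d₁) − K·e^{−rT}·N(d₂) = 53.637135 − 48.246701 = 5.390434
Δ = N(d₁) = 0.278273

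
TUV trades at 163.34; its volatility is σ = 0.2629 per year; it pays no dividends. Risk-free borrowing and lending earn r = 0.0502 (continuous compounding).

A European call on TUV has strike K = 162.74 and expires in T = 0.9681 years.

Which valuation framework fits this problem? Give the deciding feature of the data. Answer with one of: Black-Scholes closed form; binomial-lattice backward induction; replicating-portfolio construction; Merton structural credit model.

framework: Black-Scholes closed form

Key observation: a European-exercise option on TUV struck at 162.74 — a GBM underlying with constant parameters — admits an analytic price: the data contain no early exercise, no discrete tree, no debt structure.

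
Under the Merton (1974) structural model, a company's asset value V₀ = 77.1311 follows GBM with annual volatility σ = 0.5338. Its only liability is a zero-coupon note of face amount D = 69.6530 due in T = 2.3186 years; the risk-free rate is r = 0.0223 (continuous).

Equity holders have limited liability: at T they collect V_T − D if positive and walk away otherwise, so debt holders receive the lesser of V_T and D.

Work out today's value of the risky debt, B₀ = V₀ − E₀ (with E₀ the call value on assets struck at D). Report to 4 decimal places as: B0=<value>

B0=48.6513

Work the structural quantities from V₀ = 77.1311 against face 69.6530:
d₁ = [ln(V₀/D) + (r + σ²/2)T] / (σ√T)
   = [ln(77.1311/69.6530) + (0.0223 + 0.5·0.5338²)·2.3186] / (0.5338·√2.3186)
   = [0.101981 + 0.382039] / 0.812815 = 0.595486
d₂ = d₁ − σ√T = 0.595486 − 0.812815 = -0.217329
N(d₁) = 0.724241,  N(d₂) = 0.413976,  e^(−rT) = 0.949609
E₀ = V₀·N(d₁) − D·e^(−rT)·N(d₂)
   = 77.1311·0.724241 − 69.6530·0.949609·0.413976 = 28.479803
B₀ = V₀ − E₀ = 77.1311 − 28.479803 = 48.651297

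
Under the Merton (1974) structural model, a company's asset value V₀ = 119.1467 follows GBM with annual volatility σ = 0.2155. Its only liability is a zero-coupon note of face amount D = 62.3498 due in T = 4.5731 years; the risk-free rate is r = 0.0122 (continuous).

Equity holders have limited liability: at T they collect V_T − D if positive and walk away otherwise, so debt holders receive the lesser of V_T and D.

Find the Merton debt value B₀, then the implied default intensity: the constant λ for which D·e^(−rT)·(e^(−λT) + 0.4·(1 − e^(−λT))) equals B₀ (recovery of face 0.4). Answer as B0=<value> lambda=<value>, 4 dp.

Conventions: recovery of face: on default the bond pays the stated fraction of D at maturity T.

B0=57.9209 lambda=0.0066

With assets at 119.1467 and a single debt payment of 62.3498 at 4.5731 years:
d₁ = [ln(V₀/D) + (r + σ²/2)T] / (σ√T)
   = [ln(119.1467/62.3498) + (0.0122 + 0.5·0.2155²)·4.5731] / (0.2155·√4.5731)
   = [0.647595 + 0.161980] / 0.460843 = 1.756727
d₂ = d₁ − σ√T = 1.756727 − 0.460843 = 1.295885
N(d₁) = 0.960518,  N(d₂) = 0.902492,  e^(−rT) = 0.945736
E₀ = V₀·N(d₁) − D·e^(−rT)·N(d₂)
   = 119.1467·0.960518 − 62.3498·0.945736·0.902492 = 61.225759
B₀ = V₀ − E₀ = 119.1467 − 61.225759 = 57.920941
e^(−λT) = (B₀·e^(rT)/D − 0.4)/(1 − 0.4) = (57.9209·1.057378/62.3498 − 0.4)/0.6 = 0.97044787
λ = −ln(0.97044787)/4.5731 = 0.006560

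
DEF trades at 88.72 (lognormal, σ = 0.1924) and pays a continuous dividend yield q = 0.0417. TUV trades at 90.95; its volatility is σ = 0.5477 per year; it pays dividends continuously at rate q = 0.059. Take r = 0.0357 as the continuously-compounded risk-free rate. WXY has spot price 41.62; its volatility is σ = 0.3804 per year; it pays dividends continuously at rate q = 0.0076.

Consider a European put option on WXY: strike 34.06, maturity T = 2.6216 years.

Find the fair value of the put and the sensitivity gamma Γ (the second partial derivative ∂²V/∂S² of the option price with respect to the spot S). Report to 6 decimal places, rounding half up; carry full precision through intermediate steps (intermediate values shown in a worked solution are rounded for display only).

price = 4.608176
Γ = 0.011489

σ√T = 0.3804·√2.6216 = 0.615919
d₁ = (ln(S/K) + (r−q+σ²/2)T) / (σ√T) = (ln(41.62/34.06) + (0.0357−0.0076+0.3804²/2)·2.6216) / 0.615919 = (0.200457 + 0.263345) / 0.615919 = 0.753025
d₂ = d₁ − σ√T = 0.753025 − 0.615919 = 0.137105
e^{−rT} = 0.910655
e^{−qT} = 0.980273
N(−d₁) = 0.225718,  N(−d₂) = 0.445474
Put price V = K·e^{−rT}·N(−d₂) − S·e^{−qT}·N(−d₁) = 13.817218 − 9.209042 = 4.608176
φ(d₁) = (1/√(2π))·e^{−d₁²/2} = 0.300454
Γ = e^{−qT}·φ(d₁) / (S·σ·√T) = 0.011489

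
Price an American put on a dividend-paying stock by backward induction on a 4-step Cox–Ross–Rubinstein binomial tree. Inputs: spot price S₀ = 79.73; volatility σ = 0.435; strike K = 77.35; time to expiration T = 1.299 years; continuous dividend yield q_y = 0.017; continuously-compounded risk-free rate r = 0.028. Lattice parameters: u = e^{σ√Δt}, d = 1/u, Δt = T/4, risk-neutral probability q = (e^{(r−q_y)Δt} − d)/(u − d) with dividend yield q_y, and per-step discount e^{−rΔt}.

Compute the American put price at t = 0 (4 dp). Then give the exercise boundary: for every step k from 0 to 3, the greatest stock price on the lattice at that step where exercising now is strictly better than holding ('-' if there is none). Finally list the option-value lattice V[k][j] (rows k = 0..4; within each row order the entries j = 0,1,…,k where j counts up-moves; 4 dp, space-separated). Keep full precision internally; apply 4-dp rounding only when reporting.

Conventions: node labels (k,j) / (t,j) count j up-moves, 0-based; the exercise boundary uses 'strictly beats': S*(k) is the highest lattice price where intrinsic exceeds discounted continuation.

Δt=0.32475, u=1.28132, d=0.78044, q=0.44549, disc=e^(-rΔt)=0.99095
k=4 terminal: V=max(K-S,0) → 47.7707 28.7871 0.0000 0.0000 0.0000
k=3: j=0 S=37.9006 intr=39.4494 cont=38.9579 V=39.4494[EX]; j=1 S=62.2248 intr=15.1252 cont=15.8183 V=15.8183[hold]; j=2 S=102.1598 intr=0.0000 cont=0.0000 V=0.0000[hold]; j=3 S=167.7247 intr=0.0000 cont=0.0000 V=0.0000[hold]  S*(3)=37.9006
k=2: j=0 S=48.5629 intr=28.7871 cont=28.6602 V=28.7871[EX]; j=1 S=79.7300 intr=0.0000 cont=8.6921 V=8.6921[hold]; j=2 S=130.8997 intr=0.0000 cont=0.0000 V=0.0000[hold]  S*(2)=48.5629
k=1: j=0 S=62.2248 intr=15.1252 cont=19.6555 V=19.6555[hold]; j=1 S=102.1598 intr=0.0000 cont=4.7762 V=4.7762[hold]  S*(1)=-
k=0: j=0 S=79.7300 intr=0.0000 cont=12.9090 V=12.9090[hold]  S*(0)=-

price = 12.9090
boundary = - - 48.5629 37.9006
tree:
12.9090
19.6555 4.7762
28.7871 8.6921 0.0000
39.4494 15.8183 0.0000 0.0000
47.7707 28.7871 0.0000 0.0000 0.0000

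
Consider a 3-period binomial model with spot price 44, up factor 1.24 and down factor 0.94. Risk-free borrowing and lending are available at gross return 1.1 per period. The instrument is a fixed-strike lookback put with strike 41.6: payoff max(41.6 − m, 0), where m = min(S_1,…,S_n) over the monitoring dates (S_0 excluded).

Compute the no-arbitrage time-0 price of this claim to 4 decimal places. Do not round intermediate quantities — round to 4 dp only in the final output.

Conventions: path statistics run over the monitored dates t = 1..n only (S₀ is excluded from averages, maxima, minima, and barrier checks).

Risk-neutral up-probability p* = (R−d)/(u−d) = (1.1−0.94)/(1.24−0.94) = 0.5333; the claim prices as the p*-weighted sum of path payoffs discounted by R^3.
Enumerate all 2^3 = 8 price paths (U = up ×1.24, D = down ×0.94); each path with k up-moves has probability p*^k·(1−p*)^(3−k).
DDD: m=36.5457, payoff=5.0543, prob=0.101630
UDD: m=48.2092, payoff=0.0000, prob=0.116148
DUD: m=41.3600, payoff=0.2400, prob=0.116148
UUD: m=54.5600, payoff=0.0000, prob=0.132741
DDU: m=38.8784, payoff=2.7216, prob=0.116148
UDU: m=51.2864, payoff=0.0000, prob=0.132741
DUU: m=41.3600, payoff=0.2400, prob=0.132741
UUU: m=54.5600, payoff=0.0000, prob=0.151704
Price = Σ prob·payoff / R^3 = 0.889509 / 1.331000 = 0.6683

price = 0.6683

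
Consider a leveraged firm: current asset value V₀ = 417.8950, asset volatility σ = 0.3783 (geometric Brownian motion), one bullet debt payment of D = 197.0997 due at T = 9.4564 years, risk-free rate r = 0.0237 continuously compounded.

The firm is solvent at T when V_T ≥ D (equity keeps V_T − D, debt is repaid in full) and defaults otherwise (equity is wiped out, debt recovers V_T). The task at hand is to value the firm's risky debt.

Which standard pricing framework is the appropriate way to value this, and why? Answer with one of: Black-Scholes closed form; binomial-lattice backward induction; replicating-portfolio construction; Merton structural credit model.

Key observation: the data describe a firm's assets (V₀ = 417.8950, GBM) and a single zero-coupon debt of face 197.0997, so credit quantities follow from equity-as-call in the structural model.

framework: Merton structural credit model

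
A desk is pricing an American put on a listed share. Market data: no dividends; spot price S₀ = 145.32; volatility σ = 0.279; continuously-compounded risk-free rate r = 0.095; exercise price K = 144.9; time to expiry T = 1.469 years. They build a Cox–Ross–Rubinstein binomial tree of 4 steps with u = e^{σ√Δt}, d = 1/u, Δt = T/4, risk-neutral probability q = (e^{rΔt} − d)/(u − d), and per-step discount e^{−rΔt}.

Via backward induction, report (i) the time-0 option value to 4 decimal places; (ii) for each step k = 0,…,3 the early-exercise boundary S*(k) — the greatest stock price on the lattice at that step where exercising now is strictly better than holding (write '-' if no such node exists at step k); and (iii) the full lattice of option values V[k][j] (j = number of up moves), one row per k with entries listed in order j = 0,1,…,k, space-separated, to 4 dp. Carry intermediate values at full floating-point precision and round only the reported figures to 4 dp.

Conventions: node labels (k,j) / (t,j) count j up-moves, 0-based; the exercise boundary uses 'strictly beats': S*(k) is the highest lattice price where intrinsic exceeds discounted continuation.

Δt=0.36725, u=1.18421, d=0.84444, q=0.56233, disc=e^(-rΔt)=0.96571
k=4 terminal: V=max(K-S,0) → 71.0062 41.2745 0.0000 0.0000 0.0000
k=3: j=0 S=87.5059 intr=57.3941 cont=52.4259 V=57.3941[EX]; j=1 S=122.7146 intr=22.1854 cont=17.4453 V=22.1854[EX]; j=2 S=172.0896 intr=0.0000 cont=0.0000 V=0.0000[hold]; j=3 S=241.3311 intr=0.0000 cont=0.0000 V=0.0000[hold]  S*(3)=122.7146
k=2: j=0 S=103.6255 intr=41.2745 cont=36.3063 V=41.2745[EX]; j=1 S=145.3200 intr=0.0000 cont=9.3770 V=9.3770[hold]; j=2 S=203.7905 intr=0.0000 cont=0.0000 V=0.0000[hold]  S*(2)=103.6255
k=1: j=0 S=122.7146 intr=22.1854 cont=22.5375 V=22.5375[hold]; j=1 S=172.0896 intr=0.0000 cont=3.9634 V=3.9634[hold]  S*(1)=-
k=0: j=0 S=145.3200 intr=0.0000 cont=11.6781 V=11.6781[hold]  S*(0)=-

price = 11.6781
boundary = - - 103.6255 122.7146
tree:
11.6781
22.5375 3.9634
41.2745 9.3770 0.0000
57.3941 22.1854 0.0000 0.0000
71.0062 41.2745 0.0000 0.0000 0.0000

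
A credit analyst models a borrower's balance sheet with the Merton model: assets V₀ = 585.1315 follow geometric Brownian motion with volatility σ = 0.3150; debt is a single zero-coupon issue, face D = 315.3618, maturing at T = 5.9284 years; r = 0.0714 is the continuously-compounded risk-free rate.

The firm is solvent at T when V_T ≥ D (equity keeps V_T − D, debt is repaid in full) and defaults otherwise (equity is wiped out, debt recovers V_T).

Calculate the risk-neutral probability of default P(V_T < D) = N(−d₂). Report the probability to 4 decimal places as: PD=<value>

Equity is a call on the firm's assets struck at D = 315.3618:
d₁ = [ln(V₀/D) + (r + σ²/2)T] / (σ√T)
   = [ln(585.1315/315.3618) + (0.0714 + 0.5·0.3150²)·5.9284] / (0.3150·√5.9284)
   = [0.618116 + 0.717411] / 0.766972 = 1.741299
d₂ = d₁ − σ√T = 1.741299 − 0.766972 = 0.974327
risk-neutral PD = N(−d₂) = N(-0.974327) = 0.164947

PD=0.1649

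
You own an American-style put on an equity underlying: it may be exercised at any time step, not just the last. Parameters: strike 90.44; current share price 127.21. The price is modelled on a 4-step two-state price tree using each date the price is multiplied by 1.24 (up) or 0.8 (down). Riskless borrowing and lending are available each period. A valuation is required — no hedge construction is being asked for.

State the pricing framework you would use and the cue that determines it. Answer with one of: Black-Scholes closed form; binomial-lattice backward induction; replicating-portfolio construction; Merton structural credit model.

framework: binomial-lattice backward induction

Key observation: an American put (K = 90.44, S₀ = 127.21) on a 4-date tree has no closed form — the optimal stopping decision is embedded and must be resolved recursively from expiry.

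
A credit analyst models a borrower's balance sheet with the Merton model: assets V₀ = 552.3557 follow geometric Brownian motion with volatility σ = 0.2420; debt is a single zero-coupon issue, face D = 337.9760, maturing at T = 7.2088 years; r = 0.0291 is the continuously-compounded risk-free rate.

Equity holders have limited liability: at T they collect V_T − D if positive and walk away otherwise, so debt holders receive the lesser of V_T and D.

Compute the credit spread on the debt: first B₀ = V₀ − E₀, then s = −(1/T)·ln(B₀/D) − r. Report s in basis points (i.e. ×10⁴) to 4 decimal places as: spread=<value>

With assets at 552.3557 and a single debt payment of 337.9760 at 7.2088 years:
d₁ = [ln(V₀/D) + (r + σ²/2)T] / (σ√T)
   = [ln(552.3557/337.9760) + (0.0291 + 0.5·0.2420²)·7.2088] / (0.2420·√7.2088)
   = [0.491217 + 0.420864] / 0.649751 = 1.403740
d₂ = d₁ − σ√T = 1.403740 − 0.649751 = 0.753990
N(d₁) = 0.919802,  N(d₂) = 0.774572,  e^(−rT) = 0.810766
E₀ = V₀·N(d₁) − D·e^(−rT)·N(d₂)
   = 552.3557·0.919802 − 337.9760·0.810766·0.774572 = 295.810029
B₀ = V₀ − E₀ = 552.3557 − 295.810029 = 256.545671
spread = −(1/T)·ln(B₀/D) − r = −(1/7.2088)·ln(256.545671/337.9760) − 0.0291 = 0.00914051
in basis points: 0.00914051 × 10⁴ = 91.4051 bp

spread=91.4051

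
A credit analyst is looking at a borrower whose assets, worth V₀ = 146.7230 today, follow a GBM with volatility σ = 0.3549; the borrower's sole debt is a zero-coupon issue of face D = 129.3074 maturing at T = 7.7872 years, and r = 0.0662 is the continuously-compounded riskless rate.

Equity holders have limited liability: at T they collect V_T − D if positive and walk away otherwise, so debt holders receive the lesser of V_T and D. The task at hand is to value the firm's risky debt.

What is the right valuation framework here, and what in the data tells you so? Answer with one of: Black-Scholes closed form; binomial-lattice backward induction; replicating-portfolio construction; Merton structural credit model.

Key observation: the data describe a firm's assets (V₀ = 146.7230, GBM) and a single zero-coupon debt of face 129.3074, so credit quantities follow from equity-as-call in the structural model.

framework: Merton structural credit model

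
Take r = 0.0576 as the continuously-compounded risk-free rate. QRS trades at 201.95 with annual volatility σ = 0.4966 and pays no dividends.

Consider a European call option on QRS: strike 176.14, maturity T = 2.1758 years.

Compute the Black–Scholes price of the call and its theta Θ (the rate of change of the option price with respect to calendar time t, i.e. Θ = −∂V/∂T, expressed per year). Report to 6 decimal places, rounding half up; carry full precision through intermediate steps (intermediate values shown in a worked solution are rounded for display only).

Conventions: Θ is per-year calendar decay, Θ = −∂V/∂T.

σ√T = 0.4966·√2.1758 = 0.732514
d₁ = (ln(S/K) + (r+σ²/2)T) / (σ√T) = (ln(201.95/176.14) + (0.0576+0.4966²/2)·2.1758) / 0.732514 = (0.136741 + 0.393615) / 0.732514 = 0.724021
d₂ = d₁ − σ√T = 0.724021 − 0.732514 = -0.008494
e^{−rT} = 0.882209
N(d₁) = 0.765474,  N(d₂) = 0.496612
Call price V = S·N(d₁) − K·e^{−rT}·N(d₂) = 154.587385 − 77.169634 = 77.417751
φ(d₁) = (1/√(2π))·e^{−d₁²/2} = 0.306959
Θ = −S·φ(d₁)·σ/(2√T) − r·K·e^{−rT}·N(d₂) = −10.434970 − 4.444971 = -14.879941

price = 77.417751
Θ = -14.879941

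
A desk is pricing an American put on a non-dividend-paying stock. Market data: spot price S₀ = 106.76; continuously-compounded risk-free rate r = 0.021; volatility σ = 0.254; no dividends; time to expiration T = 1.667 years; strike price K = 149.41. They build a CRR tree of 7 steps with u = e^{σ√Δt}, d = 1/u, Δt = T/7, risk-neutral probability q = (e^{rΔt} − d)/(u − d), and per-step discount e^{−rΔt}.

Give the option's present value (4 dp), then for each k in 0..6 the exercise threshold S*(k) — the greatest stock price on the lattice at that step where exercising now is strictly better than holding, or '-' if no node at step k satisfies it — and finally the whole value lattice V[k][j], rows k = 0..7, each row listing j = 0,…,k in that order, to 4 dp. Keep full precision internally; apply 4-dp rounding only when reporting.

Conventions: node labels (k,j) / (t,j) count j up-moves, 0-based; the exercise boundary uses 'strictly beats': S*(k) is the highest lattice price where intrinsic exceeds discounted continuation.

Δt=0.23814  u=1.13196  d=0.88342  q=0.48922  discount=0.99501
step 7 (expiry): payoffs max(K−S,0) = 104.5780 91.9652 75.8039 55.0958 28.5618 0.0000 0.0000 0.0000
step 6: (k=6,j=0): S=50.7480, K−S=98.6620, hold=97.9166 ⇒ V=98.6620 exercise | (k=6,j=1): S=65.0253, K−S=84.3847, hold=83.6394 ⇒ V=84.3847 exercise | (k=6,j=2): S=83.3193, K−S=66.0907, hold=65.3454 ⇒ V=66.0907 exercise | (k=6,j=3): S=106.7600, K−S=42.6500, hold=41.9047 ⇒ V=42.6500 exercise | (k=6,j=4): S=136.7954, K−S=12.6146, hold=14.5159 ⇒ V=14.5159 continue | (k=6,j=5): S=175.2810, K−S=0.0000, hold=0.0000 ⇒ V=0.0000 continue | (k=6,j=6): S=224.5938, K−S=0.0000, hold=0.0000 ⇒ V=0.0000 continue  boundary S*=106.7600
step 5: (k=5,j=0): S=57.4448, K−S=91.9652, hold=91.2198 ⇒ V=91.9652 exercise | (k=5,j=1): S=73.6061, K−S=75.8039, hold=75.0585 ⇒ V=75.8039 exercise | (k=5,j=2): S=94.3142, K−S=55.0958, hold=54.3505 ⇒ V=55.0958 exercise | (k=5,j=3): S=120.8482, K−S=28.5618, hold=28.7420 ⇒ V=28.7420 continue | (k=5,j=4): S=154.8471, K−S=0.0000, hold=7.3774 ⇒ V=7.3774 continue | (k=5,j=5): S=198.4112, K−S=0.0000, hold=0.0000 ⇒ V=0.0000 continue  boundary S*=94.3142
step 4: (k=4,j=0): S=65.0253, K−S=84.3847, hold=83.6394 ⇒ V=84.3847 exercise | (k=4,j=1): S=83.3193, K−S=66.0907, hold=65.3454 ⇒ V=66.0907 exercise | (k=4,j=2): S=106.7600, K−S=42.6500, hold=41.9924 ⇒ V=42.6500 exercise | (k=4,j=3): S=136.7954, K−S=12.6146, hold=18.1987 ⇒ V=18.1987 continue | (k=4,j=4): S=175.2810, K−S=0.0000, hold=3.7494 ⇒ V=3.7494 continue  boundary S*=106.7600
step 3: (k=3,j=0): S=73.6061, K−S=75.8039, hold=75.0585 ⇒ V=75.8039 exercise | (k=3,j=1): S=94.3142, K−S=55.0958, hold=54.3505 ⇒ V=55.0958 exercise | (k=3,j=2): S=120.8482, K−S=28.5618, hold=30.5348 ⇒ V=30.5348 continue | (k=3,j=3): S=154.8471, K−S=0.0000, hold=11.0743 ⇒ V=11.0743 continue  boundary S*=94.3142
step 2: (k=2,j=0): S=83.3193, K−S=66.0907, hold=65.3454 ⇒ V=66.0907 exercise | (k=2,j=1): S=106.7600, K−S=42.6500, hold=42.8651 ⇒ V=42.8651 continue | (k=2,j=2): S=136.7954, K−S=12.6146, hold=20.9094 ⇒ V=20.9094 continue  boundary S*=83.3193
step 1: (k=1,j=0): S=94.3142, K−S=55.0958, hold=54.4552 ⇒ V=55.0958 exercise | (k=1,j=1): S=120.8482, K−S=28.5618, hold=31.9636 ⇒ V=31.9636 continue  boundary S*=94.3142
step 0: (k=0,j=0): S=106.7600, K−S=42.6500, hold=43.5606 ⇒ V=43.5606 continue  boundary S*=-

price = 43.5606
boundary = - 94.3142 83.3193 94.3142 106.7600 94.3142 106.7600
tree:
43.5606
55.0958 31.9636
66.0907 42.8651 20.9094
75.8039 55.0958 30.5348 11.0743
84.3847 66.0907 42.6500 18.1987 3.7494
91.9652 75.8039 55.0958 28.7420 7.3774 0.0000
98.6620 84.3847 66.0907 42.6500 14.5159 0.0000 0.0000
104.5780 91.9652 75.8039 55.0958 28.5618 0.0000 0.0000 0.0000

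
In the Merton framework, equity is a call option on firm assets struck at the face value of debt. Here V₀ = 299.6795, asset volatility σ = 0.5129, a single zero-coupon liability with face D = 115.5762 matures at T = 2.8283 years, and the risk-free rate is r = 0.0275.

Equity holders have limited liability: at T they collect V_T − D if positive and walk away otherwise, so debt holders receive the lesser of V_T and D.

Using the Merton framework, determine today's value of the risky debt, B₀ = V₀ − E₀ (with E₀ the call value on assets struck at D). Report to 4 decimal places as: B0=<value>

B0=98.7008

With assets at 299.6795 and a single debt payment of 115.5762 at 2.8283 years:
d₁ = [ln(V₀/D) + (r + σ²/2)T] / (σ√T)
   = [ln(299.6795/115.5762) + (0.0275 + 0.5·0.5129²)·2.8283] / (0.5129·√2.8283)
   = [0.952784 + 0.449794] / 0.862572 = 1.626040
d₂ = d₁ − σ√T = 1.626040 − 0.862572 = 0.763468
N(d₁) = 0.948029,  N(d₂) = 0.777408,  e^(−rT) = 0.925170
E₀ = V₀·N(d₁) − D·e^(−rT)·N(d₂)
   = 299.6795·0.948029 − 115.5762·0.925170·0.777408 = 200.978650
B₀ = V₀ − E₀ = 299.6795 − 200.978650 = 98.700850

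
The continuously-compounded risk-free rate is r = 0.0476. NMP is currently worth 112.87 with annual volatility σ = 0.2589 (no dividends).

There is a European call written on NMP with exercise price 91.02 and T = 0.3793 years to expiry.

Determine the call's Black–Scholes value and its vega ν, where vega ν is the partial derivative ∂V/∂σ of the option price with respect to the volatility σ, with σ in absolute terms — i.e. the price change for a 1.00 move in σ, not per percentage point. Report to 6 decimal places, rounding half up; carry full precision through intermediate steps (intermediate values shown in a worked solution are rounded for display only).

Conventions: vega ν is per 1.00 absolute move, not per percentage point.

σ√T = 0.2589·√0.3793 = 0.159450
d₁ = (ln(S/K) + (r+σ²/2)T) / (σ√T) = (ln(112.87/91.02) + (0.0476+0.2589²/2)·0.3793) / 0.159450 = (0.215157 + 0.030767) / 0.159450 = 1.542332
d₂ = d₁ − σ√T = 1.542332 − 0.159450 = 1.382882
e^{−rT} = 0.982107
N(d₁) = 0.938504,  N(d₂) = 0.916650
Call price V = S·N(d₁) − K·e^{−rT}·N(d₂) = 105.928892 − 81.940592 = 23.988300
φ(d₁) = (1/√(2π))·e^{−d₁²/2} = 0.121440
ν = S·φ(d₁)·√T = 8.441757

price = 23.988300
ν = 8.441757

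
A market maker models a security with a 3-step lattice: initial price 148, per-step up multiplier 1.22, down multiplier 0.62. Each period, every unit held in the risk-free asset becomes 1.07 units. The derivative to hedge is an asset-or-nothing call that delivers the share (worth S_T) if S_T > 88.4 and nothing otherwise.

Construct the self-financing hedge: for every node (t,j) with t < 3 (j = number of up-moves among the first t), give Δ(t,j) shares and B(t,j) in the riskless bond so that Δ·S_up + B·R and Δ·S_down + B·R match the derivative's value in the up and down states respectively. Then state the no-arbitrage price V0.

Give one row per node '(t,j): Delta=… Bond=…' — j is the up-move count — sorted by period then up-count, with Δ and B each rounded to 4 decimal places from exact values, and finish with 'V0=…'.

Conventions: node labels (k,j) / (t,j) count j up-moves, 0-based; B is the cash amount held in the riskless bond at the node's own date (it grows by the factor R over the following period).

No-arbitrage ⇒ martingale measure with p* = (R−d)/(u−d) = 0.7500.
Terminal payoffs: V(3,0)=0.0000, V(3,1)=0.0000, V(3,2)=136.5756, V(3,3)=268.7455
Node (2,0) S=56.8912: V=(p*·0.0000+(1−p*)·0.0000)/1.07=0.0000; Δ=(0.0000−0.0000)/(69.4073−35.2725)=0.0000; B=V−Δ·S=0.0000
Node (2,1) S=111.9472: V=(p*·136.5756+(1−p*)·0.0000)/1.07=95.7305; Δ=(136.5756−0.0000)/(136.5756−69.4073)=2.0333; B=V−Δ·S=-131.8954
Node (2,2) S=220.2832: V=(p*·268.7455+(1−p*)·136.5756)/1.07=220.2832; Δ=(268.7455−136.5756)/(268.7455−136.5756)=1.0000; B=V−Δ·S=0.0000
Node (1,0) S=91.7600: V=(p*·95.7305+(1−p*)·0.0000)/1.07=67.1009; Δ=(95.7305−0.0000)/(111.9472−56.8912)=1.7388; B=V−Δ·S=-92.4501
Node (1,1) S=180.5600: V=(p*·220.2832+(1−p*)·95.7305)/1.07=176.7711; Δ=(220.2832−95.7305)/(220.2832−111.9472)=1.1497; B=V−Δ·S=-30.8167
Node (0,0) S=148.0000: V=(p*·176.7711+(1−p*)·67.1009)/1.07=139.5827; Δ=(176.7711−67.1009)/(180.5600−91.7600)=1.2350; B=V−Δ·S=-43.2010
Check: Δ(0,0)·S0 + B(0,0) = 139.5827 = V0.

(0,0): Delta=1.2350 Bond=-43.2010
(1,0): Delta=1.7388 Bond=-92.4501
(1,1): Delta=1.1497 Bond=-30.8167
(2,0): Delta=0.0000 Bond=0.0000
(2,1): Delta=2.0333 Bond=-131.8954
(2,2): Delta=1.0000 Bond=0.0000
V0=139.5827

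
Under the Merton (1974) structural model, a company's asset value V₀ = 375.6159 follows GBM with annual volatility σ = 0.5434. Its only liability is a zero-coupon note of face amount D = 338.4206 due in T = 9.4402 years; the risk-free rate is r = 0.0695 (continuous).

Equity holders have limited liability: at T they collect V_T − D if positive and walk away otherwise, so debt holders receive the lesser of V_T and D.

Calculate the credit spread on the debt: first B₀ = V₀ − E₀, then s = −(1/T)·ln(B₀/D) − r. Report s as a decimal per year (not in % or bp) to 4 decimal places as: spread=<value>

spread=0.0609

Work the structural quantities from V₀ = 375.6159 against face 338.4206:
d₁ = [ln(V₀/D) + (r + σ²/2)T] / (σ√T)
   = [ln(375.6159/338.4206) + (0.0695 + 0.5·0.5434²)·9.4402] / (0.5434·√9.4402)
   = [0.104278 + 2.049862] / 1.669592 = 1.290219
d₂ = d₁ − σ√T = 1.290219 − 1.669592 = -0.379372
N(d₁) = 0.901513,  N(d₂) = 0.352206,  e^(−rT) = 0.518874
E₀ = V₀·N(d₁) − D·e^(−rT)·N(d₂)
   = 375.6159·0.901513 − 338.4206·0.518874·0.352206 = 276.776000
B₀ = V₀ − E₀ = 375.6159 − 276.776000 = 98.839900
spread = −(1/T)·ln(B₀/D) − r = −(1/9.4402)·ln(98.839900/338.4206) − 0.0695 = 0.06087734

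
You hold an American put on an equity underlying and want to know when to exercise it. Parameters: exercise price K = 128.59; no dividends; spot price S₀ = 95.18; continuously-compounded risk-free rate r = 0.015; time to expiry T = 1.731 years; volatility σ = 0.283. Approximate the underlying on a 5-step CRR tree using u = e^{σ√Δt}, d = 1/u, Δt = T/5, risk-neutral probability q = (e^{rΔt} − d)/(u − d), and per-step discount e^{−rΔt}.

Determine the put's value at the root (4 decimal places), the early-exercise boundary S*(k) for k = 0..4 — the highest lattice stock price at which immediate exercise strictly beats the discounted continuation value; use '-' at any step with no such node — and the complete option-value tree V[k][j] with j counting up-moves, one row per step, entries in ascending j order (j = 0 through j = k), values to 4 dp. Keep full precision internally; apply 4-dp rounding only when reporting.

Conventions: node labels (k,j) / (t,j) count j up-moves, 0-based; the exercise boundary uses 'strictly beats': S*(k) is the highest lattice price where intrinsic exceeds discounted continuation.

params: Δt=0.34620 u=1.18118 d=0.84661 q=0.47403 e^(-rΔt)=0.99482
t_5 payoffs: 87.1933 70.8339 48.0095 16.1653 0.0000 0.0000
t_4: node(4,0) S=48.8970 payoff=79.6930 vs cont=79.0270 → 79.6930 [stop]  node(4,1) S=68.2203 payoff=60.3697 vs cont=59.7036 → 60.3697 [stop]  node(4,2) S=95.1800 payoff=33.4100 vs cont=32.7440 → 33.4100 [stop]  node(4,3) S=132.7938 payoff=0.0000 vs cont=8.4584 → 8.4584 [wait]  node(4,4) S=185.2719 payoff=0.0000 vs cont=0.0000 → 0.0000 [wait]  ⇒ S*(4)=95.1800
t_3: node(3,0) S=57.7561 payoff=70.8339 vs cont=70.1679 → 70.8339 [stop]  node(3,1) S=80.5805 payoff=48.0095 vs cont=47.3435 → 48.0095 [stop]  node(3,2) S=112.4247 payoff=16.1653 vs cont=21.4704 → 21.4704 [wait]  node(3,3) S=156.8533 payoff=0.0000 vs cont=4.4258 → 4.4258 [wait]  ⇒ S*(3)=80.5805
t_2: node(2,0) S=68.2203 payoff=60.3697 vs cont=59.7036 → 60.3697 [stop]  node(2,1) S=95.1800 payoff=33.4100 vs cont=35.2457 → 35.2457 [wait]  node(2,2) S=132.7938 payoff=0.0000 vs cont=13.3214 → 13.3214 [wait]  ⇒ S*(2)=68.2203
t_1: node(1,0) S=80.5805 payoff=48.0095 vs cont=48.2092 → 48.2092 [wait]  node(1,1) S=112.4247 payoff=16.1653 vs cont=24.7242 → 24.7242 [wait]  ⇒ S*(1)=-
t_0: node(0,0) S=95.1800 payoff=33.4100 vs cont=36.8846 → 36.8846 [wait]  ⇒ S*(0)=-

price = 36.8846
boundary = - - 68.2203 80.5805 95.1800
tree:
36.8846
48.2092 24.7242
60.3697 35.2457 13.3214
70.8339 48.0095 21.4704 4.4258
79.6930 60.3697 33.4100 8.4584 0.0000
87.1933 70.8339 48.0095 16.1653 0.0000 0.0000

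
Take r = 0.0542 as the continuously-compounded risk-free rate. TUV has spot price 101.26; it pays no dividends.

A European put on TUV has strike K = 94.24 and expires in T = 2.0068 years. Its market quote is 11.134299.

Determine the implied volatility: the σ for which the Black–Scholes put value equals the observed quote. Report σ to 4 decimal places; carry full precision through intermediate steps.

sigma = 0.3531

At σ = 0.3531 the Black–Scholes value reproduces the quote:
σ√T = 0.3531·√2.0068 = 0.500207
d₁ = (ln(S/K) + (r+σ²/2)T) / (σ√T) = (ln(101.26/94.24) + (0.0542+0.3531²/2)·2.0068) / 0.500207 = (0.071847 + 0.233872) / 0.500207 = 0.611185
d₂ = d₁ − σ√T = 0.611185 − 0.500207 = 0.110978
e^{−rT} = 0.896938
N(−d₁) = 0.270539,  N(−d₂) = 0.455817
V = K·e^{−rT}·N(−d₂) − S·N(−d₁) = 38.529046 − 27.394747 = 11.134299 (equal to the quote); since ∂V/∂σ > 0 for all σ, the implied volatility is unique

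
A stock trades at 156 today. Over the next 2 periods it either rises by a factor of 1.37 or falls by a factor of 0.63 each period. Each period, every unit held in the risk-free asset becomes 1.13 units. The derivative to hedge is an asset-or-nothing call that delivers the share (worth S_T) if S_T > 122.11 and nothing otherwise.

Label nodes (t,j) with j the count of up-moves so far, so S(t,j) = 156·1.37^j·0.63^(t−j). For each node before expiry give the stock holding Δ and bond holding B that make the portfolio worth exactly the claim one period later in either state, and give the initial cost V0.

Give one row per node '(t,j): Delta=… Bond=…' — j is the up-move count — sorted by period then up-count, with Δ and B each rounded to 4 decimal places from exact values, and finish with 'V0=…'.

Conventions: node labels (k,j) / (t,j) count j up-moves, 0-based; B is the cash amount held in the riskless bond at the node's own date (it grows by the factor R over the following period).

(0,0): Delta=1.1539 Bond=-29.1150
(1,0): Delta=1.8514 Bond=-101.4416
(1,1): Delta=1.0000 Bond=0.0000
V0=150.8996

The replicating-portfolio and risk-neutral prices coincide; use p* = (1.13−0.63)/(1.37−0.63) = 0.6757 for the latter.
At maturity the claim pays: V(2,0)=0.0000, V(2,1)=134.6436, V(2,2)=292.7964
(1,0): S=98.2800. Δ = (V_up−V_dn)/(S_up−S_dn) = (134.6436−0.0000)/(134.6436−61.9164) = 1.8514. V = [p*·134.6436 + (1−p*)·0.0000]/1.13 = 80.5092. B = V − Δ·S = -101.4416.
(1,1): S=213.7200. Δ = (V_up−V_dn)/(S_up−S_dn) = (292.7964−134.6436)/(292.7964−134.6436) = 1.0000. V = [p*·292.7964 + (1−p*)·134.6436]/1.13 = 213.7200. B = V − Δ·S = 0.0000.
(0,0): S=156.0000. Δ = (V_up−V_dn)/(S_up−S_dn) = (213.7200−80.5092)/(213.7200−98.2800) = 1.1539. V = [p*·213.7200 + (1−p*)·80.5092]/1.13 = 150.8996. B = V − Δ·S = -29.1150.
Sanity check at the root: Δ(0,0)·S0 + B(0,0) reproduces V0 = 150.8996.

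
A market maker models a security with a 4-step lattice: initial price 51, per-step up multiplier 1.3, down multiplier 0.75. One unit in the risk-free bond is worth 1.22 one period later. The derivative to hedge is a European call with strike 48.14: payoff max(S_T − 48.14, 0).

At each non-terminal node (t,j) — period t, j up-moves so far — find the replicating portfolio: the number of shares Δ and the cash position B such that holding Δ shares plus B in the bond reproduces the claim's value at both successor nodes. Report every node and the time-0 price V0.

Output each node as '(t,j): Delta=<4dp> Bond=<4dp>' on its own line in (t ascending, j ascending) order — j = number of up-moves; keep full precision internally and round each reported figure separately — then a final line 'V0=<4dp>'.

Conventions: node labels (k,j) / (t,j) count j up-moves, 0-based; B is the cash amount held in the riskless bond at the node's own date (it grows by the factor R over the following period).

(0,0): Delta=0.9778 Bond=-20.4963
(1,0): Delta=0.8319 Bond=-19.4234
(1,1): Delta=0.9921 Bond=-25.9556
(2,0): Delta=0.0152 Bond=-0.2677
(2,1): Delta=0.9121 Bond=-27.6845
(2,2): Delta=1.0000 Bond=-32.3435
(3,0): Delta=0.0000 Bond=0.0000
(3,1): Delta=0.0167 Bond=-0.3821
(3,2): Delta=1.0000 Bond=-39.4590
(3,3): Delta=1.0000 Bond=-39.4590
V0=29.3719

No-arbitrage ⇒ martingale measure with p* = (R−d)/(u−d) = 0.8545.
Terminal payoffs: V(4,0)=0.0000, V(4,1)=0.0000, V(4,2)=0.3419, V(4,3)=35.8952, V(4,4)=97.5211
Node (3,0) S=21.5156: V=(p*·0.0000+(1−p*)·0.0000)/1.22=0.0000; Δ=(0.0000−0.0000)/(27.9703−16.1367)=0.0000; B=V−Δ·S=0.0000
Node (3,1) S=37.2937: V=(p*·0.3419+(1−p*)·0.0000)/1.22=0.2395; Δ=(0.3419−0.0000)/(48.4819−27.9703)=0.0167; B=V−Δ·S=-0.3821
Node (3,2) S=64.6425: V=(p*·35.8952+(1−p*)·0.3419)/1.22=25.1835; Δ=(35.8952−0.3419)/(84.0353−48.4819)=1.0000; B=V−Δ·S=-39.4590
Node (3,3) S=112.0470: V=(p*·97.5211+(1−p*)·35.8952)/1.22=72.5880; Δ=(97.5211−35.8952)/(145.6611−84.0352)=1.0000; B=V−Δ·S=-39.4590
Node (2,0) S=28.6875: V=(p*·0.2395+(1−p*)·0.0000)/1.22=0.1677; Δ=(0.2395−0.0000)/(37.2938−21.5156)=0.0152; B=V−Δ·S=-0.2677
Node (2,1) S=49.7250: V=(p*·25.1835+(1−p*)·0.2395)/1.22=17.6682; Δ=(25.1835−0.2395)/(64.6425−37.2937)=0.9121; B=V−Δ·S=-27.6845
Node (2,2) S=86.1900: V=(p*·72.5880+(1−p*)·25.1835)/1.22=53.8465; Δ=(72.5880−25.1835)/(112.0470−64.6425)=1.0000; B=V−Δ·S=-32.3435
Node (1,0) S=38.2500: V=(p*·17.6682+(1−p*)·0.1677)/1.22=12.3957; Δ=(17.6682−0.1677)/(49.7250−28.6875)=0.8319; B=V−Δ·S=-19.4234
Node (1,1) S=66.3000: V=(p*·53.8465+(1−p*)·17.6682)/1.22=39.8232; Δ=(53.8465−17.6682)/(86.1900−49.7250)=0.9921; B=V−Δ·S=-25.9556
Node (0,0) S=51.0000: V=(p*·39.8232+(1−p*)·12.3957)/1.22=29.3719; Δ=(39.8232−12.3957)/(66.3000−38.2500)=0.9778; B=V−Δ·S=-20.4963
Verification: the root portfolio costs Δ(0,0)·S0 + B(0,0) = 29.3719, matching V0.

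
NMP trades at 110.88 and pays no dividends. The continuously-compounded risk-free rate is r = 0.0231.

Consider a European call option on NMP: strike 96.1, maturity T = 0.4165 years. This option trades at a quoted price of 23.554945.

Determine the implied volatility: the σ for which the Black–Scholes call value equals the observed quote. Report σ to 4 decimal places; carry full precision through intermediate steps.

sigma = 0.5452

At σ = 0.5452 the Black–Scholes value reproduces the quote:
σ√T = 0.5452·√0.4165 = 0.351855
d₁ = (ln(S/K) + (r+σ²/2)T) / (σ√T) = (ln(110.88/96.1) + (0.0231+0.5452²/2)·0.4165) / 0.351855 = (0.143059 + 0.071522) / 0.351855 = 0.609858
d₂ = d₁ − σ√T = 0.609858 − 0.351855 = 0.258003
e^{−rT} = 0.990425
N(d₁) = 0.729022,  N(d₂) = 0.601798
V = S·N(d₁) − K·e^{−rT}·N(d₂) = 80.833949 − 57.279004 = 23.554945 (the quoted price), and the Black–Scholes price is strictly increasing in σ, so σ is unique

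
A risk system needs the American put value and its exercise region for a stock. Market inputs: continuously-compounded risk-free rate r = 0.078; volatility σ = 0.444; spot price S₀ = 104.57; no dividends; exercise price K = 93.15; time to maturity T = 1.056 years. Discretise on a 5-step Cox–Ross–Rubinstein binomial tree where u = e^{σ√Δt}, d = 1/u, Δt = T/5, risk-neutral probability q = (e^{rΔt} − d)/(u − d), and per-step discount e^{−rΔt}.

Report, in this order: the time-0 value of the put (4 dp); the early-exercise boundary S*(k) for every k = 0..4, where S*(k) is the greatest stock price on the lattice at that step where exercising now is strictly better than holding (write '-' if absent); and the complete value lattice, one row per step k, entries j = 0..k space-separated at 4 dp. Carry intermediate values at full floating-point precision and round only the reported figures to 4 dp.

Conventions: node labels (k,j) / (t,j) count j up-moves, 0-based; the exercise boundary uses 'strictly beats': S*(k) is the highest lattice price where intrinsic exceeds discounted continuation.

price = 10.3206
boundary = - - - 56.6967 69.5303
tree:
10.3206
16.3062 4.4305
24.9311 7.8675 0.9975
36.4533 13.7645 1.9867 0.0000
46.9181 23.6197 3.9569 0.0000 0.0000
55.4514 36.4533 7.8811 0.0000 0.0000 0.0000

Δt=0.21120  u=1.22636  d=0.81542  q=0.48958  discount=0.98366
step 5 (expiry): payoffs max(K−S,0) = 55.4514 36.4533 7.8811 0.0000 0.0000 0.0000
step 4: (k=4,j=0): S=46.2319, K−S=46.9181, hold=45.3962 ⇒ V=46.9181 exercise | (k=4,j=1): S=69.5303, K−S=23.6197, hold=22.0977 ⇒ V=23.6197 exercise | (k=4,j=2): S=104.5700, K−S=0.0000, hold=3.9569 ⇒ V=3.9569 continue | (k=4,j=3): S=157.2679, K−S=0.0000, hold=0.0000 ⇒ V=0.0000 continue | (k=4,j=4): S=236.5227, K−S=0.0000, hold=0.0000 ⇒ V=0.0000 continue  boundary S*=69.5303
step 3: (k=3,j=0): S=56.6967, K−S=36.4533, hold=34.9313 ⇒ V=36.4533 exercise | (k=3,j=1): S=85.2689, K−S=7.8811, hold=13.7645 ⇒ V=13.7645 continue | (k=3,j=2): S=128.2400, K−S=0.0000, hold=1.9867 ⇒ V=1.9867 continue | (k=3,j=3): S=192.8663, K−S=0.0000, hold=0.0000 ⇒ V=0.0000 continue  boundary S*=56.6967
step 2: (k=2,j=0): S=69.5303, K−S=23.6197, hold=24.9311 ⇒ V=24.9311 continue | (k=2,j=1): S=104.5700, K−S=0.0000, hold=7.8675 ⇒ V=7.8675 continue | (k=2,j=2): S=157.2679, K−S=0.0000, hold=0.9975 ⇒ V=0.9975 continue  boundary S*=-
step 1: (k=1,j=0): S=85.2689, K−S=7.8811, hold=16.3062 ⇒ V=16.3062 continue | (k=1,j=1): S=128.2400, K−S=0.0000, hold=4.4305 ⇒ V=4.4305 continue  boundary S*=-
step 0: (k=0,j=0): S=104.5700, K−S=0.0000, hold=10.3206 ⇒ V=10.3206 continue  boundary S*=-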